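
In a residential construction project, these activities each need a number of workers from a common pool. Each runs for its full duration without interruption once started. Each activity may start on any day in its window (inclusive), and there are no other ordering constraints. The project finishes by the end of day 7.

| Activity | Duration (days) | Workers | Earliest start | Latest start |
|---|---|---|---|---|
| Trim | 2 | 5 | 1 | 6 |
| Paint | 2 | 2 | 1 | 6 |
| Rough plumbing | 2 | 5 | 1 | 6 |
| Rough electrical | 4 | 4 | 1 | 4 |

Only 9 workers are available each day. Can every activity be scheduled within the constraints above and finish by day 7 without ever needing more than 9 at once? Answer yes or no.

yes

Schedule Trim@1, Paint@1, Rough plumbing@3, Rough electrical@3: d1:7  d2:7  d3:9  d4:9  d5:4  d6:4  d7:0 — peak 9 ≤ 9.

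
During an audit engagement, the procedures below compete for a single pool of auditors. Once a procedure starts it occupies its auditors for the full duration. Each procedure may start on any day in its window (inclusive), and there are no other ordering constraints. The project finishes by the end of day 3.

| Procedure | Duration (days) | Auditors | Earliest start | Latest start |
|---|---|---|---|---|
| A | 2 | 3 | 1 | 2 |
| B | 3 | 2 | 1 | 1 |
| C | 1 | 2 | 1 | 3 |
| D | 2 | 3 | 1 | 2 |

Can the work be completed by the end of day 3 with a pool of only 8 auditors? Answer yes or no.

yes

Schedule A@1, B@1, C@1, D@2: d1:7  d2:8  d3:5 — peak 8 ≤ 8.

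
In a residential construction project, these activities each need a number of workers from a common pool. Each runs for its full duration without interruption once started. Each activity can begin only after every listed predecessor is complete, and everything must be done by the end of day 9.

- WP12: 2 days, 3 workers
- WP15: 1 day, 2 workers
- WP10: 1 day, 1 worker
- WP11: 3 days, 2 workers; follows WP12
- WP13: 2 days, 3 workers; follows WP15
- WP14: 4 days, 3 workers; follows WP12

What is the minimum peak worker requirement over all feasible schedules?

5

Early-start (WP12@1, WP15@1, WP10@1, WP11@3, WP13@2, WP14@3) gives peak 8: d1:6  d2:6  d3:8  d4:5  d5:5  d6:3  d7:0  d8:0  d9:0.
Shift WP10→2, WP13→3, WP14→5.
Schedule WP12@1, WP15@1, WP10@2, WP11@3, WP13@3, WP14@5: d1:5  d2:4  d3:5  d4:5  d5:5  d6:3  d7:3  d8:3  d9:0 — peak 5.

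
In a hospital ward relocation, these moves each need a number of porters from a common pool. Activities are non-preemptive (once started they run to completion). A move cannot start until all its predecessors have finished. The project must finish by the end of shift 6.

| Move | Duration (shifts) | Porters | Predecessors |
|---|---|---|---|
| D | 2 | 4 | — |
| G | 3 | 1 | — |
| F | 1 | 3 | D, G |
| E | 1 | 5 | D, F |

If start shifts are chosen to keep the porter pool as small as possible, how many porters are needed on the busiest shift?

Schedule D@1, G@1, F@4, E@5: s1:5  s2:5  s3:1  s4:3  s5:5  s6:0 — peak 5.
No arrangement of the 10 feasible schedules does better.

5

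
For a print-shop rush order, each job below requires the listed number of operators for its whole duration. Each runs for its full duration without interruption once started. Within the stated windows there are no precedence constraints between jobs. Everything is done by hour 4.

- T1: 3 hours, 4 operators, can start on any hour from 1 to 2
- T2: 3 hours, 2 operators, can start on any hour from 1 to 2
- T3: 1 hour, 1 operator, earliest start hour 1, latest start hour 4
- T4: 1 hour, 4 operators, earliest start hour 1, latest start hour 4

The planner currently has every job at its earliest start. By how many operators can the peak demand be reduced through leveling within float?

5

Early-start peak: h1:11  h2:6  h3:6  h4:0 ⇒ 11.
Leveled (T1@1, T2@1, T3@4, T4@4): h1:6  h2:6  h3:6  h4:5 ⇒ 6.
Reduction 11 − 6 = 5.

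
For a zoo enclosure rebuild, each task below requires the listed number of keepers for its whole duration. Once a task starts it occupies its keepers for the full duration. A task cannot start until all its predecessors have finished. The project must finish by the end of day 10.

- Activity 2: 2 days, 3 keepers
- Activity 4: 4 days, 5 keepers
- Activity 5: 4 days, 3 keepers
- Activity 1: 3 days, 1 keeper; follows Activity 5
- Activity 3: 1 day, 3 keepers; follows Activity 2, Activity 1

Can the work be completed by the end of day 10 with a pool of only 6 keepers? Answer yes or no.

Schedule Activity 2@1, Activity 4@5, Activity 5@1, Activity 1@5, Activity 3@9: d1:6  d2:6  d3:3  d4:3  d5:6  d6:6  d7:6  d8:5  d9:3  d10:0 — peak 6 ≤ 6.

yes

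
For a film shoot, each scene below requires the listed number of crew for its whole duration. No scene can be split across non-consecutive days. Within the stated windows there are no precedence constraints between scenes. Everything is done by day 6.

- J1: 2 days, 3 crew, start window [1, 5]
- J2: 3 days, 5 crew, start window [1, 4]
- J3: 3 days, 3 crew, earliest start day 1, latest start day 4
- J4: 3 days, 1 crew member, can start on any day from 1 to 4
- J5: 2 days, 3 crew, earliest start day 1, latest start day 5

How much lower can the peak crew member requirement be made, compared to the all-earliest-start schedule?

7

Early-start peak: d1:15  d2:15  d3:9  d4:0  d5:0  d6:0 ⇒ 15.
Leveled (J1@1, J2@1, J3@3, J4@4, J5@4): d1:8  d2:8  d3:8  d4:7  d5:7  d6:1 ⇒ 8.
Reduction 15 − 8 = 7.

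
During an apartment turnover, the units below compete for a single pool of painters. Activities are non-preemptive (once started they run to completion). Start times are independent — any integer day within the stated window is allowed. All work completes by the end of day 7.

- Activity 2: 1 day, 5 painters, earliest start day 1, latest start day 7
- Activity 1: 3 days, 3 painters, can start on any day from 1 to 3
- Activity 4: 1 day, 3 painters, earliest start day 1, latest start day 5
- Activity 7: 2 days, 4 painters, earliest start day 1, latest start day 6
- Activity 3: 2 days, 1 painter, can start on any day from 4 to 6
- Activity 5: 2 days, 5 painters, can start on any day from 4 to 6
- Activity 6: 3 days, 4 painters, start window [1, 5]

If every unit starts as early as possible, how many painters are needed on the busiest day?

19

Early-start schedule: Activity 2@1, Activity 1@1, Activity 4@1, Activity 7@1, Activity 3@4, Activity 5@4, Activity 6@1.
Load per day: day 1: 19, day 2: 11, day 3: 7, day 4: 6, day 5: 6, day 6: 0, day 7: 0.
Peak is 19.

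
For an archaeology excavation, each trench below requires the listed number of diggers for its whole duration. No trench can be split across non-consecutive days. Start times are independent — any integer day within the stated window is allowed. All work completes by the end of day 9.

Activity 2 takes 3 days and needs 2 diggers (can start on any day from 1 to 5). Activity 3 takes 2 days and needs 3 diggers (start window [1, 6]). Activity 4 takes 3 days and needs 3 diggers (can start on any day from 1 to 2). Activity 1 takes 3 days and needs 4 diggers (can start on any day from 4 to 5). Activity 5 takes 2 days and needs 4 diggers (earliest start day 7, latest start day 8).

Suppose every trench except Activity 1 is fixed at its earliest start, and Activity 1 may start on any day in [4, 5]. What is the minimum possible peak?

8

Activity 1@4: d1:8  d2:8  d3:5  d4:4  d5:4  d6:4  d7:4  d8:4  d9:0 → peak 8
Activity 1@5: d1:8  d2:8  d3:5  d4:0  d5:4  d6:4  d7:8  d8:4  d9:0 → peak 8
Best is Activity 1@4, peak 8.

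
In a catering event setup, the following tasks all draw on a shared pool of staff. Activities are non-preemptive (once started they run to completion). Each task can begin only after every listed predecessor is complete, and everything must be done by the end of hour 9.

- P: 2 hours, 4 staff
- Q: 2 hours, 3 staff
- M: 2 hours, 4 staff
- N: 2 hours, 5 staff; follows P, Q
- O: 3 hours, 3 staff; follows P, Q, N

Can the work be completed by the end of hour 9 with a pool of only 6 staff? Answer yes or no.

no

The minimum achievable peak is 7; 6 < 7, so no feasible schedule stays within the cap.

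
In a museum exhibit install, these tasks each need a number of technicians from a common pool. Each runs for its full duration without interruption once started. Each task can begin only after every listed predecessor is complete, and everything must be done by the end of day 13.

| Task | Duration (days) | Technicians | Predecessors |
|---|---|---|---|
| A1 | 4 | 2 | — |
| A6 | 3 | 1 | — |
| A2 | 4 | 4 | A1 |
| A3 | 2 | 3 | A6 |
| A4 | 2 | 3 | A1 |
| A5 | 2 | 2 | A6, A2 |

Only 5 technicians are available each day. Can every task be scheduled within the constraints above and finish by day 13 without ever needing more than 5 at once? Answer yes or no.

Schedule A1@1, A6@1, A2@5, A3@9, A4@11, A5@9: d1:3  d2:3  d3:3  d4:2  d5:4  d6:4  d7:4  d8:4  d9:5  d10:5  d11:3  d12:3  d13:0 — peak 5 ≤ 5.

yes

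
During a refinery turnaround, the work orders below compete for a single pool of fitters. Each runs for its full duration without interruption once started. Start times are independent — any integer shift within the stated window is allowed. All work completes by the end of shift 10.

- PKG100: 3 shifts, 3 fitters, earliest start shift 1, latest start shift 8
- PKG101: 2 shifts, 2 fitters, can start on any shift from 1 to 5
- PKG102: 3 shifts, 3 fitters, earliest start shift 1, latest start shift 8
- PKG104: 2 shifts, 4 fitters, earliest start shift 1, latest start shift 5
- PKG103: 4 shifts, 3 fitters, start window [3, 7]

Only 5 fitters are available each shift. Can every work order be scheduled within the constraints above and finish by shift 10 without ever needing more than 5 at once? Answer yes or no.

no

The minimum achievable peak is 6; 5 < 6, so no feasible schedule stays within the cap.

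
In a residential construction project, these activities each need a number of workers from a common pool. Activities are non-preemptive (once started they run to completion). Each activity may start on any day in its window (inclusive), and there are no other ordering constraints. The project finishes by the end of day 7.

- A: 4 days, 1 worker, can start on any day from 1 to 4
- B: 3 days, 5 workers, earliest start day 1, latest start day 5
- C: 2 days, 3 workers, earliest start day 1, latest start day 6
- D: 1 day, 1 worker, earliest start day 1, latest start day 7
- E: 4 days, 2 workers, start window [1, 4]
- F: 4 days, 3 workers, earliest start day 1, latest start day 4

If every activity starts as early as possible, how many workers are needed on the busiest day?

Early-start schedule: A@1, B@1, C@1, D@1, E@1, F@1.
Load per day: day 1: 15, day 2: 14, day 3: 11, day 4: 6, day 5: 0, day 6: 0, day 7: 0.
Peak is 15.

15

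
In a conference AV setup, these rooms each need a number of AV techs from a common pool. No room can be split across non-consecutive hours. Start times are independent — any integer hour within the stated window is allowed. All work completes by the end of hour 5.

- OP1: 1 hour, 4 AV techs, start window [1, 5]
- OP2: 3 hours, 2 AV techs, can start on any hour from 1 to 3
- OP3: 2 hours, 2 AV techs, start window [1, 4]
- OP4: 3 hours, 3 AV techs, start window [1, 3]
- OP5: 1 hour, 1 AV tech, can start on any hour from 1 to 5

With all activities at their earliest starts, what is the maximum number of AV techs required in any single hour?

Early-start schedule: OP1@1, OP2@1, OP3@1, OP4@1, OP5@1.
Load per hour: hour 1: 12, hour 2: 7, hour 3: 5, hour 4: 0, hour 5: 0.
Peak is 12.

12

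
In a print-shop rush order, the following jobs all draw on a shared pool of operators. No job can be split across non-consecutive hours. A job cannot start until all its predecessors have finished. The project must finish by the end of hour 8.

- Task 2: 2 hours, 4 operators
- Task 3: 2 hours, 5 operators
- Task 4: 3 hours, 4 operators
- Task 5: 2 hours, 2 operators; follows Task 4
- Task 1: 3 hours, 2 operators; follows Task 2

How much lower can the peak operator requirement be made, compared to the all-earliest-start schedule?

Early-start peak: h1:13  h2:13  h3:6  h4:4  h5:4  h6:0  h7:0  h8:0 ⇒ 13.
Leveled (Task 2@1, Task 3@6, Task 4@3, Task 5@6, Task 1@3): h1:4  h2:4  h3:6  h4:6  h5:6  h6:7  h7:7  h8:0 ⇒ 7.
Reduction 13 − 7 = 6.

6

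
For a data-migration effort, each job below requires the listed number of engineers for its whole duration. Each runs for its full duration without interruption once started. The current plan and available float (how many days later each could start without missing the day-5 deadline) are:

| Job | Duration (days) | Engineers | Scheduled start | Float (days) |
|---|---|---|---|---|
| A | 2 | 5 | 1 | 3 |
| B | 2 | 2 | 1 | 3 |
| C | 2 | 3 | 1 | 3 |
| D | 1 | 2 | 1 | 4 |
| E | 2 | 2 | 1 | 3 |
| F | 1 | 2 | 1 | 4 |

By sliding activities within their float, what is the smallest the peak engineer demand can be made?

7

Early-start (A@1, B@1, C@1, D@1, E@1, F@1) gives peak 16: d1:16  d2:12  d3:0  d4:0  d5:0.
Shift C→3, D→3, E→3, F→4.
Schedule A@1, B@1, C@3, D@3, E@3, F@4: d1:7  d2:7  d3:7  d4:7  d5:0 — peak 7.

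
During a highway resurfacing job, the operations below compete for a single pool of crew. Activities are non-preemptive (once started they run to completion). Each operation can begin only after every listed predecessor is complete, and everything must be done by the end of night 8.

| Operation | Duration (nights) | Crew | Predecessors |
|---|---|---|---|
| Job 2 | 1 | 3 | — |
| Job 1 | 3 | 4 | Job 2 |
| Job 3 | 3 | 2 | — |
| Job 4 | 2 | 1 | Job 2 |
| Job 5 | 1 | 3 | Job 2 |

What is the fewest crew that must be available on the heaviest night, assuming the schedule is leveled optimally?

Early-start (Job 2@1, Job 1@2, Job 3@1, Job 4@2, Job 5@2) gives peak 10: n1:5  n2:10  n3:7  n4:4  n5:0  n6:0  n7:0  n8:0.
Shift Job 3→5, Job 4→5, Job 5→8.
Schedule Job 2@1, Job 1@2, Job 3@5, Job 4@5, Job 5@8: n1:3  n2:4  n3:4  n4:4  n5:3  n6:3  n7:2  n8:3 — peak 4.
Total crew member-nights = 26 over 8 nights ⇒ peak ≥ ⌈26/8⌉ = 4, so 4 is optimal.

4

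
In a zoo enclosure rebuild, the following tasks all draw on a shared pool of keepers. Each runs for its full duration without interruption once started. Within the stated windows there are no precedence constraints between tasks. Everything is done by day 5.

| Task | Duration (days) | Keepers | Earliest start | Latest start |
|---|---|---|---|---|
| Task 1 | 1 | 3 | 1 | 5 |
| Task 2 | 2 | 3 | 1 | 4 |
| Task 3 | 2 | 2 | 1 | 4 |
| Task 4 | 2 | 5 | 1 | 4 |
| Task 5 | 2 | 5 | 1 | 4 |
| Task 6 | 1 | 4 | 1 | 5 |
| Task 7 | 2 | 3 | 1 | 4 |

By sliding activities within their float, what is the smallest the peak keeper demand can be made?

Early-start (Task 1@1, Task 2@1, Task 3@1, Task 4@1, Task 5@1, Task 6@1, Task 7@1) gives peak 25: d1:25  d2:18  d3:0  d4:0  d5:0.
Shift Task 4→2, Task 5→3, Task 6→5, Task 7→4.
Schedule Task 1@1, Task 2@1, Task 3@1, Task 4@2, Task 5@3, Task 6@5, Task 7@4: d1:8  d2:10  d3:10  d4:8  d5:7 — peak 10.

10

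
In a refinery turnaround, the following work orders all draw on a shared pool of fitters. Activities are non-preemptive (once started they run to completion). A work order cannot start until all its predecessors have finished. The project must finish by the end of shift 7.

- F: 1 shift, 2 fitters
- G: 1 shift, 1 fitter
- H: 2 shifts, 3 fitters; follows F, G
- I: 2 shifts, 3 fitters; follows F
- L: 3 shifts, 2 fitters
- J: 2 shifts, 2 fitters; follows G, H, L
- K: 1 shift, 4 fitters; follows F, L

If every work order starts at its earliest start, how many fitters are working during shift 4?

At early start, shift 4 has: J, K.
Demand: 2 + 4 = 6.

6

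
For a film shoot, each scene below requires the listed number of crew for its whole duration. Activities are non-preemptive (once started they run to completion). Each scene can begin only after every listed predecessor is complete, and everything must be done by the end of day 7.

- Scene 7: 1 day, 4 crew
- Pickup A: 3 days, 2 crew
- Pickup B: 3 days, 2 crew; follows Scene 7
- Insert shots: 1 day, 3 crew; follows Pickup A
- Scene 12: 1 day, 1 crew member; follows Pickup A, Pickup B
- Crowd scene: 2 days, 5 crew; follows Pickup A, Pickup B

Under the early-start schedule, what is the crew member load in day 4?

At early start, day 4 has: Pickup B, Insert shots.
Demand: 2 + 3 = 5.

5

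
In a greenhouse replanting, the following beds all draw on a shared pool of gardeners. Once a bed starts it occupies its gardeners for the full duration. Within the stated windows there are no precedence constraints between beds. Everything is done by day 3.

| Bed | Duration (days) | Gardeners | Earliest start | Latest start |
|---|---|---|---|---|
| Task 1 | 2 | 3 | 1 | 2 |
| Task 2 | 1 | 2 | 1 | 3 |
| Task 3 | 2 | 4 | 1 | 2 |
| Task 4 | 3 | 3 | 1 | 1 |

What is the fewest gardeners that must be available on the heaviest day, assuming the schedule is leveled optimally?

10

Early-start (Task 1@1, Task 2@1, Task 3@1, Task 4@1) gives peak 12: d1:12  d2:10  d3:3.
Shift Task 3→2.
Schedule Task 1@1, Task 2@1, Task 3@2, Task 4@1: d1:8  d2:10  d3:7 — peak 10.
No arrangement of the 12 feasible schedules does better.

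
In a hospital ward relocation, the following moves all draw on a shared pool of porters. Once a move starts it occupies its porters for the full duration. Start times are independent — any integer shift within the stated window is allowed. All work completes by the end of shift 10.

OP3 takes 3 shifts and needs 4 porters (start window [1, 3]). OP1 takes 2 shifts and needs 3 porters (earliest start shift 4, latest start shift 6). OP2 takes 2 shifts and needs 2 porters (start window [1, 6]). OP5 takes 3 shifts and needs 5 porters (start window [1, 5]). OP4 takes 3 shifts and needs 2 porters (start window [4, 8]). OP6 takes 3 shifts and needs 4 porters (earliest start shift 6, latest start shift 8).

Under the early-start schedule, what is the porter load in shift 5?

5

At early start, shift 5 has: OP1, OP4.
Demand: 3 + 2 = 5.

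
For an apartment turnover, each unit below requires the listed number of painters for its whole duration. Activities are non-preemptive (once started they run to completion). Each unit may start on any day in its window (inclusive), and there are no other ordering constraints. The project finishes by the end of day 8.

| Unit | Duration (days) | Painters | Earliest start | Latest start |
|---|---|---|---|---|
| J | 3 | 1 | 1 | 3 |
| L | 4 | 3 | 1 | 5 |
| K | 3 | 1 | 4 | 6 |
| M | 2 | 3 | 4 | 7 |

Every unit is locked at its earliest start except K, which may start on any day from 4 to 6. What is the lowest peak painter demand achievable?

K@4: d1:4  d2:4  d3:4  d4:7  d5:4  d6:1  d7:0  d8:0 → peak 7
K@5: d1:4  d2:4  d3:4  d4:6  d5:4  d6:1  d7:1  d8:0 → peak 6
K@6: d1:4  d2:4  d3:4  d4:6  d5:3  d6:1  d7:1  d8:1 → peak 6
Best is K@5, peak 6.

6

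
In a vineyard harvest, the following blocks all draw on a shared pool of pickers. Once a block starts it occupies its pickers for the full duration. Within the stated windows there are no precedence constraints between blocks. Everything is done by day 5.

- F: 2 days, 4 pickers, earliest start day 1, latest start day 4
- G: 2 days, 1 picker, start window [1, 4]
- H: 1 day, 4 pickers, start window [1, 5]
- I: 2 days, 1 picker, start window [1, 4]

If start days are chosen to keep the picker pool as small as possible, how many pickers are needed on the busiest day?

Early-start (F@1, G@1, H@1, I@1) gives peak 10: d1:10  d2:6  d3:0  d4:0  d5:0.
Shift G→3, H→5, I→3.
Schedule F@1, G@3, H@5, I@3: d1:4  d2:4  d3:2  d4:2  d5:4 — peak 4.
Total picker-days = 16 over 5 days ⇒ peak ≥ ⌈16/5⌉ = 4, so 4 is optimal.

4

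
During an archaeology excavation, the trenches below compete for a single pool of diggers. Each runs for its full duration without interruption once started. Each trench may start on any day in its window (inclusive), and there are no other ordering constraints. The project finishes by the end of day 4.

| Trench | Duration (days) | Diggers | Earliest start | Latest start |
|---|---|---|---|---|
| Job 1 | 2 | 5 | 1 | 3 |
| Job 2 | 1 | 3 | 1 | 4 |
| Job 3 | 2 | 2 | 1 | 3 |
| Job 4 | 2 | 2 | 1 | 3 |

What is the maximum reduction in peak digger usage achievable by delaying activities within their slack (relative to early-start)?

Early-start peak: d1:12  d2:9  d3:0  d4:0 ⇒ 12.
Leveled (Job 1@1, Job 2@3, Job 3@1, Job 4@3): d1:7  d2:7  d3:5  d4:2 ⇒ 7.
Reduction 12 − 7 = 5.

5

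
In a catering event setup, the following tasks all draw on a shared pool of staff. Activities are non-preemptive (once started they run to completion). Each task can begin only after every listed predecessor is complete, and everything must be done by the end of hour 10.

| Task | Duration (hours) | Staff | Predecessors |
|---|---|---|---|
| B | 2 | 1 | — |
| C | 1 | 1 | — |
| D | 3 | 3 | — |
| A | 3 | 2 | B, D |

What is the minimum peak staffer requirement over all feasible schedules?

3

Early-start (B@1, C@1, D@1, A@4) gives peak 5: h1:5  h2:4  h3:3  h4:2  h5:2  h6:2  h7:0  h8:0  h9:0  h10:0.
Shift D→3, A→6.
Schedule B@1, C@1, D@3, A@6: h1:2  h2:1  h3:3  h4:3  h5:3  h6:2  h7:2  h8:2  h9:0  h10:0 — peak 3.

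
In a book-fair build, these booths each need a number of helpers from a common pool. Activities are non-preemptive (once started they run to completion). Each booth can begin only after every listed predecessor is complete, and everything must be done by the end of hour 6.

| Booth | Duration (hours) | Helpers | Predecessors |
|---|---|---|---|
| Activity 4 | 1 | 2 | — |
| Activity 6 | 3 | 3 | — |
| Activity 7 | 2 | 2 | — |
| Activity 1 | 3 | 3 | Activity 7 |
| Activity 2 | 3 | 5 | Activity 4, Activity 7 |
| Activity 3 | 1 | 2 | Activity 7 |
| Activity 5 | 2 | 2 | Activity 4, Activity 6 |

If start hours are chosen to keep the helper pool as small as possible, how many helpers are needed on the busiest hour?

10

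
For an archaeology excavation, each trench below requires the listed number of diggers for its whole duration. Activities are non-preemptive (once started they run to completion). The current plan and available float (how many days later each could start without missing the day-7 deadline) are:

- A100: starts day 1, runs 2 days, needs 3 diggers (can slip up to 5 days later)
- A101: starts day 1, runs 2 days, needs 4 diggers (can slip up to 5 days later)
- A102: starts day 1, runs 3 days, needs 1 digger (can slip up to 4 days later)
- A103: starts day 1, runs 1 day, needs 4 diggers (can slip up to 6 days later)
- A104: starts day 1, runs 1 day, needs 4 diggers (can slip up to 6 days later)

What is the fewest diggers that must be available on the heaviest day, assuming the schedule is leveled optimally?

Early-start (A100@1, A101@1, A102@1, A103@1, A104@1) gives peak 16: d1:16  d2:8  d3:1  d4:0  d5:0  d6:0  d7:0.
Shift A101→4, A103→6, A104→7.
Schedule A100@1, A101@4, A102@1, A103@6, A104@7: d1:4  d2:4  d3:1  d4:4  d5:4  d6:4  d7:4 — peak 4.
Total digger-days = 25 over 7 days ⇒ peak ≥ ⌈25/7⌉ = 4, so 4 is optimal.

4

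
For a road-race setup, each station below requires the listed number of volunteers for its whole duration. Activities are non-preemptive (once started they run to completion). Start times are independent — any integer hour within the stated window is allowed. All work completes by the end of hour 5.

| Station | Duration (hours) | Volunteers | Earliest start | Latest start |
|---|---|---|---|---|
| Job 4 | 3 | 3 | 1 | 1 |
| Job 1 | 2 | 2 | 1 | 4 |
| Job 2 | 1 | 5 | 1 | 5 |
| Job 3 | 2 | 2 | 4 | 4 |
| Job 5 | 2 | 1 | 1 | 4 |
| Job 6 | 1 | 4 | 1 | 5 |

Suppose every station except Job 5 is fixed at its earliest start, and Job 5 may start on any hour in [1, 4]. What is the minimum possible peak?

14

Job 5@1: h1:15  h2:6  h3:3  h4:2  h5:2 → peak 15
Job 5@2: h1:14  h2:6  h3:4  h4:2  h5:2 → peak 14
Job 5@3: h1:14  h2:5  h3:4  h4:3  h5:2 → peak 14
Job 5@4: h1:14  h2:5  h3:3  h4:3  h5:3 → peak 14
Best is Job 5@2, peak 14.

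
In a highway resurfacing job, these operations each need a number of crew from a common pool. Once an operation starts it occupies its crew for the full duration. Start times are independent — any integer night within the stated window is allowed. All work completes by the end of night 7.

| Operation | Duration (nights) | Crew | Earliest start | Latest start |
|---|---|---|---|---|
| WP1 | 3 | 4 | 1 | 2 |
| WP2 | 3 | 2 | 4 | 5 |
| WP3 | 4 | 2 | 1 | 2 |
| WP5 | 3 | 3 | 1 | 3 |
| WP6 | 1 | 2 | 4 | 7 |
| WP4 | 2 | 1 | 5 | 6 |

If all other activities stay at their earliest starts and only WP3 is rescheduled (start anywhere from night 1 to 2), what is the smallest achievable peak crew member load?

9

WP3@1: n1:9  n2:9  n3:9  n4:6  n5:3  n6:3  n7:0 → peak 9
WP3@2: n1:7  n2:9  n3:9  n4:6  n5:5  n6:3  n7:0 → peak 9
Best is WP3@1, peak 9.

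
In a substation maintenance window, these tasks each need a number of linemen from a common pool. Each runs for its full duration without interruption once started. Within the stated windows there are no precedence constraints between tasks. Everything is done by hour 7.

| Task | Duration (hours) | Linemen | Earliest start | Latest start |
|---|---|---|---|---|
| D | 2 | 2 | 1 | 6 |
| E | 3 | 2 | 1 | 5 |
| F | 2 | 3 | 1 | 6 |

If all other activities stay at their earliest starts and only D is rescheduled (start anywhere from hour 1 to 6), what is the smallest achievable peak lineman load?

D@1: h1:7  h2:7  h3:2  h4:0  h5:0  h6:0  h7:0 → peak 7
D@2: h1:5  h2:7  h3:4  h4:0  h5:0  h6:0  h7:0 → peak 7
D@3: h1:5  h2:5  h3:4  h4:2  h5:0  h6:0  h7:0 → peak 5
D@4: h1:5  h2:5  h3:2  h4:2  h5:2  h6:0  h7:0 → peak 5
D@5: h1:5  h2:5  h3:2  h4:0  h5:2  h6:2  h7:0 → peak 5
D@6: h1:5  h2:5  h3:2  h4:0  h5:0  h6:2  h7:2 → peak 5
Best is D@3, peak 5.

5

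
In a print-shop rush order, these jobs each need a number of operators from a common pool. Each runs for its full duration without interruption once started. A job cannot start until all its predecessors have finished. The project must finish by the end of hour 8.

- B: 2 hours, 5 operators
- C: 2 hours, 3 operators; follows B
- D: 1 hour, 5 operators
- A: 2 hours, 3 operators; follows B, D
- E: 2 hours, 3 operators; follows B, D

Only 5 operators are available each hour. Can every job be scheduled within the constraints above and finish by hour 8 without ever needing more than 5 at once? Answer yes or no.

The minimum achievable peak is 6; 5 < 6, so no feasible schedule stays within the cap.

no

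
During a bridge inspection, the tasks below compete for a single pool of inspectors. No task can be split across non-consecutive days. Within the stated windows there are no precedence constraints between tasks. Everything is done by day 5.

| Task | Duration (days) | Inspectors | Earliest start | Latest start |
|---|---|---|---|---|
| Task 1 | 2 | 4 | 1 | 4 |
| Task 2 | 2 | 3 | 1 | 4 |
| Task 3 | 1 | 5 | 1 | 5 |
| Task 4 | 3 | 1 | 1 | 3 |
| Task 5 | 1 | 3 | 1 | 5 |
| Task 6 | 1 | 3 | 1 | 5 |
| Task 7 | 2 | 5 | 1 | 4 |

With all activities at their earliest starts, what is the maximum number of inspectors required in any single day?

24

Early-start schedule: Task 1@1, Task 2@1, Task 3@1, Task 4@1, Task 5@1, Task 6@1, Task 7@1.
Load per day: day 1: 24, day 2: 13, day 3: 1, day 4: 0, day 5: 0.
Peak is 24.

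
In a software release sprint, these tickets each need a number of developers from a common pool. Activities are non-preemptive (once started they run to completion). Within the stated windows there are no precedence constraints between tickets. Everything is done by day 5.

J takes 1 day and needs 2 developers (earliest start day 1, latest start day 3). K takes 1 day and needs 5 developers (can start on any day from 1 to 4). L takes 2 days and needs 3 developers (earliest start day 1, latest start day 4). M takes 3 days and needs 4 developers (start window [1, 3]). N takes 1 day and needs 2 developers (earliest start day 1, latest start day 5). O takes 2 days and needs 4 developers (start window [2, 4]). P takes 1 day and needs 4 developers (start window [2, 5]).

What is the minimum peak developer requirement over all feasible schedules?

8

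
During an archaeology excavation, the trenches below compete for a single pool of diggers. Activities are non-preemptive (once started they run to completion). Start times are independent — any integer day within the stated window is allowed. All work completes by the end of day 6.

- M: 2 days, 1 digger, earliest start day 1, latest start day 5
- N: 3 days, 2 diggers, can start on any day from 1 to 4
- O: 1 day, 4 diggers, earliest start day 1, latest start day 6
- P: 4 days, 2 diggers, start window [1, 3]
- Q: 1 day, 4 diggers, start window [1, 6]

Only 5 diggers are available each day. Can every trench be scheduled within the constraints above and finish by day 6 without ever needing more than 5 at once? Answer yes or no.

yes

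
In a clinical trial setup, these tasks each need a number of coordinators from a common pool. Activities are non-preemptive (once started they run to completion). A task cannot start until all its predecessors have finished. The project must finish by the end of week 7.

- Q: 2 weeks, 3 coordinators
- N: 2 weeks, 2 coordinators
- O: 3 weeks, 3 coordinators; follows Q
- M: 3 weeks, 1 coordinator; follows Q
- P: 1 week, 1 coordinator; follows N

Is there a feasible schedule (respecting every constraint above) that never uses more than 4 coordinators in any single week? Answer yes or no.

Schedule Q@1, N@3, O@5, M@3, P@6: w1:3  w2:3  w3:3  w4:3  w5:4  w6:4  w7:3 — peak 4 ≤ 4.

yes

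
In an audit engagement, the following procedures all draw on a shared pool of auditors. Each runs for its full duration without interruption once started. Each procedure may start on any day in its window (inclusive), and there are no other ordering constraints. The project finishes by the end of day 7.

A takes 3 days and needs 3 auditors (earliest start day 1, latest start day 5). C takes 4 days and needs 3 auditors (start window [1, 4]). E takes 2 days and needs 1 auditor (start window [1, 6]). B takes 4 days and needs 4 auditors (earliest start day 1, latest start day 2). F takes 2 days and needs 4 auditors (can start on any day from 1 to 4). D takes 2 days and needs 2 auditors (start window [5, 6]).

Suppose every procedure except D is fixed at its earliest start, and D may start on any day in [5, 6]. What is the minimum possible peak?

15

D@5: d1:15  d2:15  d3:10  d4:7  d5:2  d6:2  d7:0 → peak 15
D@6: d1:15  d2:15  d3:10  d4:7  d5:0  d6:2  d7:2 → peak 15
Best is D@5, peak 15.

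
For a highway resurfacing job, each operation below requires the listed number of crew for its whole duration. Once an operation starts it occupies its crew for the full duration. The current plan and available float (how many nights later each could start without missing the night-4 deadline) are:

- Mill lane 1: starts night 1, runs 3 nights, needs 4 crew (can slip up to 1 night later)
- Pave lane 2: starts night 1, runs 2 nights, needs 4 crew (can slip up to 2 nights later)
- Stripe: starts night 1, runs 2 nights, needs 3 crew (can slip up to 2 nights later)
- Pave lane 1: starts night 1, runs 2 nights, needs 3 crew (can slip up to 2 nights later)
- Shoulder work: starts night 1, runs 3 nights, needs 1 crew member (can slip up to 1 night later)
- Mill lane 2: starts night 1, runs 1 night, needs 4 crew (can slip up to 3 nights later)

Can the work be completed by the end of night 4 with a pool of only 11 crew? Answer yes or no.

yes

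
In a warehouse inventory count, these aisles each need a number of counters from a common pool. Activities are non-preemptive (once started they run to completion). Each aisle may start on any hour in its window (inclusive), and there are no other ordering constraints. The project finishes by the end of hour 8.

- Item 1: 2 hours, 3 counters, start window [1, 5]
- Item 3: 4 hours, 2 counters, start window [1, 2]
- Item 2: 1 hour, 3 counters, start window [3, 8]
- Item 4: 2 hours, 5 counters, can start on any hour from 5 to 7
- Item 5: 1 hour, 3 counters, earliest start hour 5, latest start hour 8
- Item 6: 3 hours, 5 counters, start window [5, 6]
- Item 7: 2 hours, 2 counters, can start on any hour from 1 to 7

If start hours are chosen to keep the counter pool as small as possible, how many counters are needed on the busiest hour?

10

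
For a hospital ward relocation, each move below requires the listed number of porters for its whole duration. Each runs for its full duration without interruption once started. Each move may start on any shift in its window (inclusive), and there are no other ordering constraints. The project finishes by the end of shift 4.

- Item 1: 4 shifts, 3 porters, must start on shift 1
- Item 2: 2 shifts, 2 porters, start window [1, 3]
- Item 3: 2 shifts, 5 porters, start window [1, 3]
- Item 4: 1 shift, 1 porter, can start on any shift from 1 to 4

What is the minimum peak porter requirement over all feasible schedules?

Early-start (Item 1@1, Item 2@1, Item 3@1, Item 4@1) gives peak 11: s1:11  s2:10  s3:3  s4:3.
Shift Item 3→3.
Schedule Item 1@1, Item 2@1, Item 3@3, Item 4@1: s1:6  s2:5  s3:8  s4:8 — peak 8.

8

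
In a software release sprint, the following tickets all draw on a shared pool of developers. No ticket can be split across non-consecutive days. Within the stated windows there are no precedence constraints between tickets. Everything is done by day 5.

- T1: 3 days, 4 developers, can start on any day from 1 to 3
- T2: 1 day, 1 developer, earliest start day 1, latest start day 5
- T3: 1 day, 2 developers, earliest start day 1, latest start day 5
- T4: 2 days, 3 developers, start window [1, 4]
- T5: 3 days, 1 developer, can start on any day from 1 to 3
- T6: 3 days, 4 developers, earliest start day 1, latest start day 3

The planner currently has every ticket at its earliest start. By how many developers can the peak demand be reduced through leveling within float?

Early-start peak: d1:15  d2:12  d3:9  d4:0  d5:0 ⇒ 15.
Leveled (T1@1, T2@1, T3@1, T4@4, T5@1, T6@2): d1:8  d2:9  d3:9  d4:7  d5:3 ⇒ 9.
Reduction 15 − 9 = 6.

6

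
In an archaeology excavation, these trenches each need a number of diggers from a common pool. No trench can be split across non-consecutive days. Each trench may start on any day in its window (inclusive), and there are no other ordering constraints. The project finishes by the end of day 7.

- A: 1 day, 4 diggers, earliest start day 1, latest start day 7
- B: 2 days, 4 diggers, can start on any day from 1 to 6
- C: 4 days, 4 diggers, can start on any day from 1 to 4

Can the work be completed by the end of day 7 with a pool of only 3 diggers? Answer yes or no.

Total digger-days = 28; over 7 days the average is 28/7 > 3, so some day must exceed 3.

no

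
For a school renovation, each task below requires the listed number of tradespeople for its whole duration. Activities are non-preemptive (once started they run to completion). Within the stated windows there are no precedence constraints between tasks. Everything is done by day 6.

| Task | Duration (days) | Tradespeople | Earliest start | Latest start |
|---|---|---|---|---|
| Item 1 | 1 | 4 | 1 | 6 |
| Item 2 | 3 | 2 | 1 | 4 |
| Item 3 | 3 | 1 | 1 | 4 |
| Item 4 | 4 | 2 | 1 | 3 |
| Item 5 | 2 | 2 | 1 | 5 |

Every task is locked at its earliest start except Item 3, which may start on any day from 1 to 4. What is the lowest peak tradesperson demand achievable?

Item 3@1: d1:11  d2:7  d3:5  d4:2  d5:0  d6:0 → peak 11
Item 3@2: d1:10  d2:7  d3:5  d4:3  d5:0  d6:0 → peak 10
Item 3@3: d1:10  d2:6  d3:5  d4:3  d5:1  d6:0 → peak 10
Item 3@4: d1:10  d2:6  d3:4  d4:3  d5:1  d6:1 → peak 10
Best is Item 3@2, peak 10.

10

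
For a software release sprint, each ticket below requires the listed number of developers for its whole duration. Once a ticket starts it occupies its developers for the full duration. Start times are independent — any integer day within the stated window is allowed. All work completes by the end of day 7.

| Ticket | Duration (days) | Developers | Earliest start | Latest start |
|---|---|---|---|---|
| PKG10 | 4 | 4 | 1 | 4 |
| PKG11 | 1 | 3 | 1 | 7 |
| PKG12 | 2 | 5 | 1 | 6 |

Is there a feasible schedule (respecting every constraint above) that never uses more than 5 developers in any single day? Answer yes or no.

yes

Schedule PKG10@1, PKG11@5, PKG12@6: d1:4  d2:4  d3:4  d4:4  d5:3  d6:5  d7:5 — peak 5 ≤ 5.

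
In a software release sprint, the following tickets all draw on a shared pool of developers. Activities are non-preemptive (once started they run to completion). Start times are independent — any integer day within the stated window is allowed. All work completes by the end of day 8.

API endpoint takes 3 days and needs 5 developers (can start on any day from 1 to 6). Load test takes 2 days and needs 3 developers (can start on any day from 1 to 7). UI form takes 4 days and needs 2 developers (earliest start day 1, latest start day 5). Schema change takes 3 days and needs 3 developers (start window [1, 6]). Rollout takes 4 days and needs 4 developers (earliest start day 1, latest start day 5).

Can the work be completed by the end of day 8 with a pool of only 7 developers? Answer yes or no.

yes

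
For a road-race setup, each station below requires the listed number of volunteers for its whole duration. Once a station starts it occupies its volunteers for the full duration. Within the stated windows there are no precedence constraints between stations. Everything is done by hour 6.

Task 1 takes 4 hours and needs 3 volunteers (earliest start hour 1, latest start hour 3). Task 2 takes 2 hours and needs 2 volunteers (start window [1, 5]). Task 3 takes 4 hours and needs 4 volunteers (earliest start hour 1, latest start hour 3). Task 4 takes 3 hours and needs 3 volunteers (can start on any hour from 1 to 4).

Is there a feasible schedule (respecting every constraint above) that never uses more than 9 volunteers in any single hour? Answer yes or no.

The minimum achievable peak is 10; 9 < 10, so no feasible schedule stays within the cap.

no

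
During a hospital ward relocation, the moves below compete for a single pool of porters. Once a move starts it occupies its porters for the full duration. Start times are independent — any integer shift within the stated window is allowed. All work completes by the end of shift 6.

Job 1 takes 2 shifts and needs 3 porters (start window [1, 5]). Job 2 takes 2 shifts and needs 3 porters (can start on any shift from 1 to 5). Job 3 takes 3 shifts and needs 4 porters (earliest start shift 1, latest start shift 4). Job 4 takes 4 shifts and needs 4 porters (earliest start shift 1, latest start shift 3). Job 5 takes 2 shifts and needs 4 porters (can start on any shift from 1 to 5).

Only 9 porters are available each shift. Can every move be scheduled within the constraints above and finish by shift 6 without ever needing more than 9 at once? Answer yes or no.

no

The minimum achievable peak is 10; 9 < 10, so no feasible schedule stays within the cap.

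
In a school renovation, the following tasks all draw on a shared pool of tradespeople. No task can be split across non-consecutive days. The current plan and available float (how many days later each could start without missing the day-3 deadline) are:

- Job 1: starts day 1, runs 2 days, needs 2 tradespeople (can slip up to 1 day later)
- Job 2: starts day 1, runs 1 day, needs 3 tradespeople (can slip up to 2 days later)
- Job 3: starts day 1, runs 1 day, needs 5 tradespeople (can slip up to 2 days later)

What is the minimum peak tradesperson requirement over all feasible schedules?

Early-start (Job 1@1, Job 2@1, Job 3@1) gives peak 10: d1:10  d2:2  d3:0.
Shift Job 3→3.
Schedule Job 1@1, Job 2@1, Job 3@3: d1:5  d2:2  d3:5 — peak 5.
No arrangement of the 18 feasible schedules does better.

5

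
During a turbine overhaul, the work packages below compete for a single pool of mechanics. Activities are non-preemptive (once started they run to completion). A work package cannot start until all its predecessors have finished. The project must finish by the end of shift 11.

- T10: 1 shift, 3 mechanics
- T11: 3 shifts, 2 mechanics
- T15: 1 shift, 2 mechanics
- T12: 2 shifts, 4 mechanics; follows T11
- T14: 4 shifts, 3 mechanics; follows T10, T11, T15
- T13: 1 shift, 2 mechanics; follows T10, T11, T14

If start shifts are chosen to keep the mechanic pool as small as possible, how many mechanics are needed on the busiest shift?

Early-start (T10@1, T11@1, T15@1, T12@4, T14@4, T13@8) gives peak 7: s1:7  s2:2  s3:2  s4:7  s5:7  s6:3  s7:3  s8:2  s9:0  s10:0  s11:0.
Shift T11→2, T15→2, T12→5, T14→7, T13→11.
Schedule T10@1, T11@2, T15@2, T12@5, T14@7, T13@11: s1:3  s2:4  s3:2  s4:2  s5:4  s6:4  s7:3  s8:3  s9:3  s10:3  s11:2 — peak 4.

4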